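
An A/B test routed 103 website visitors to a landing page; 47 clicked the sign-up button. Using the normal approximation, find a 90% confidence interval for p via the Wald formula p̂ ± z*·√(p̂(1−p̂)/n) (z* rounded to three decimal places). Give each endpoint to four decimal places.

(0.3756, 0.5370)

Sample proportion p̂ = 47/103 = 0.45631.
Standard error of p̂: √(0.248091/103) = √0.002408653 = 0.049078.
The 90% critical value is z* = 1.645.
Margin of error: 1.645 × 0.049078 = 0.08073.
CI: 0.45631 ± 0.08073 = (0.3756, 0.5370).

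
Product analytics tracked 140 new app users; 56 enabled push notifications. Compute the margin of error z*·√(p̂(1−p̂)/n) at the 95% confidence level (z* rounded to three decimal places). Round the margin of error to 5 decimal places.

ME = 0.08115

With x = 56 successes in n = 140, p̂ = 0.40000.
SE(p̂) = √(0.40000·0.60000/140) = 0.041404.
For 95% confidence, z* = 1.960.
So ME = 0.08115.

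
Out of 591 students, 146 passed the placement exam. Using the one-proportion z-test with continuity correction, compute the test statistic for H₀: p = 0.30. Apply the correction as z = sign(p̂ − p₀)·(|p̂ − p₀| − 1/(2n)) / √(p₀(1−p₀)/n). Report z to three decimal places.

Sample proportion p̂ = 146/591 = 0.24704. p̂ − p₀ = -0.052961.
1/(2n) = 0.000846.
Corrected numerator: |-0.052961| − 0.000846 = 0.052115.
Under H₀, SE = √(p₀(1−p₀)/n) = √(0.30·0.70/591) = √0.000355330 = 0.018850.
z = (−)0.052115/0.018850 = -2.765.

z = -2.765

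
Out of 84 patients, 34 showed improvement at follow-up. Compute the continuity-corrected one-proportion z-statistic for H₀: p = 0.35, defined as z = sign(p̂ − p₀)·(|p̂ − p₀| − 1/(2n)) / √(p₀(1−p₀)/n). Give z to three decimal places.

z = 0.938

With x = 34 successes in n = 84, p̂ = 0.40476. p̂ − p₀ = 0.054762.
Continuity correction 1/(2n) = 1/168 = 0.005952.
Corrected numerator: |0.054762| − 0.005952 = 0.048810.
Under H₀, SE = √(p₀(1−p₀)/n) = √(0.35·0.65/84) = √0.002708333 = 0.052042.
z = (+)0.048810/0.052042 = 0.938.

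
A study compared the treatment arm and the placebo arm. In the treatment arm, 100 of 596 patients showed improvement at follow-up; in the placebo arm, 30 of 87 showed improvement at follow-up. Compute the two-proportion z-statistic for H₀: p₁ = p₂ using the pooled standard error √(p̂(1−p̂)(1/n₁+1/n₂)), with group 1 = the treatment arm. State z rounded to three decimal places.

z = -3.929

p̂₁ = 100/596 = 0.16779, p̂₂ = 30/87 = 0.34483.
Pooled p̂ = (100+30)/(596+87) = 130/683 = 0.19034.
SE = √[p̂(1−p̂)(1/n₁+1/n₂)] = √[0.19034·0.80966·(1/596+1/87)] ≈ 0.045055.
z = (p̂₁ − p̂₂)/SE = (0.16779 − 0.34483)/0.045055 = -0.17704/0.045055 = -3.929.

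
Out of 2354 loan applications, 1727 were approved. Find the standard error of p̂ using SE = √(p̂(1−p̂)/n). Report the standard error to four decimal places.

Sample proportion p̂ = 1727/2354 = 0.73364.
p̂(1−p̂) = 0.195412.
Dividing by n and taking the root: √0.000083013 = 0.0091.

SE = 0.0091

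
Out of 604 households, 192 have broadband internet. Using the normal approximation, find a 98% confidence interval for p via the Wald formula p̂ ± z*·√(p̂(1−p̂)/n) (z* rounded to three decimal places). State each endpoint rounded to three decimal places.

(0.274, 0.362)

With x = 192 successes in n = 604, p̂ = 0.31788.
Standard error of p̂: √(0.216833/604) = √0.000358994 = 0.018947.
z* = 2.326 at the 98% level.
Margin = 2.326·0.018947 = 0.04407.
CI: 0.31788 ± 0.04407 = (0.274, 0.362).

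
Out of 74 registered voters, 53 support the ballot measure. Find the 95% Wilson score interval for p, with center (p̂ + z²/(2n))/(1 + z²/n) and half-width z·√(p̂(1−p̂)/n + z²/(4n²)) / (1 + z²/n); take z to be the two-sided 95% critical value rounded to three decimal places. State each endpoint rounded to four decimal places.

Here p̂ = 53/74 = 0.71622 and z = 1.960 (z² = 3.841600).
Denominator 1 + z²/n = 1 + 3.841600/74 = 1.051914.
Adjusted center: (0.71622 + z²/(2n))/1.051914 = 0.70555.
Radicand: p̂(1−p̂)/n + z²/(4n²) = 0.002746629 + 0.000175383 = 0.002922012.
Half-width = z·√(radicand)/denom = 1.960·0.054056/1.051914 = 0.10072.
CI: 0.70555 ± 0.10072 = (0.6048, 0.8063).

(0.6048, 0.8063)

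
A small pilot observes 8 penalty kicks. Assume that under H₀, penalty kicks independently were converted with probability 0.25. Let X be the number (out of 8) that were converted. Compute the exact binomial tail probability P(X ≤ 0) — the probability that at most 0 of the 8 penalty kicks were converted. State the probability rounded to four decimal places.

P = 0.1001

X ~ Binomial(n=8, p=0.25).
P(X ≤ 0) = C(8,0)·0.25^0·0.75^8.
= 0.100113 = 0.1001.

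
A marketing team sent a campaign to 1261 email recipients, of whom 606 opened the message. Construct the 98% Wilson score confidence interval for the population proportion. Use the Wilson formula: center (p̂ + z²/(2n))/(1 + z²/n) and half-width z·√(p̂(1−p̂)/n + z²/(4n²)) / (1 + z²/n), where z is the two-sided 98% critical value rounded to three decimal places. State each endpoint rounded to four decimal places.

(0.4480, 0.5133)

p̂ = 606/1261 = 0.48057; z = 2.326, so z² = 5.410276.
1 + z²/n = 1.004290.
Adjusted center: (0.48057 + z²/(2n))/1.004290 = 0.48065.
Radicand: p̂(1−p̂)/n + z²/(4n²) = 0.000197956 + 0.000000851 = 0.000198807.
Half-width = z·√(radicand)/denom = 2.326·0.014100/1.004290 = 0.03266.
So the interval runs from 0.4480 to 0.5133.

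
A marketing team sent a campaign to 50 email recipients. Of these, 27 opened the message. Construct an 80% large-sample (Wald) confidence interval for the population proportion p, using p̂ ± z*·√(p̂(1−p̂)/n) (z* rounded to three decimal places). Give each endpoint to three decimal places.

(0.450, 0.630)

Sample proportion p̂ = 27/50 = 0.54000.
SE(p̂) = √(0.54000·0.46000/50) = 0.070484.
z* = 1.282 at the 80% level.
Margin = 1.282·0.070484 = 0.09036.
So the interval runs from 0.450 to 0.630.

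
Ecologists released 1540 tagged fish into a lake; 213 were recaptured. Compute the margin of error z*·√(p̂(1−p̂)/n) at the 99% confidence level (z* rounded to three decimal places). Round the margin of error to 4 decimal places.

p̂ = 213/1540 = 0.13831.
SE = √(p̂(1−p̂)/n) = √(0.119182/1540) = 0.008797.
For 99% confidence, z* = 2.576.
So ME = 0.0227.

ME = 0.0227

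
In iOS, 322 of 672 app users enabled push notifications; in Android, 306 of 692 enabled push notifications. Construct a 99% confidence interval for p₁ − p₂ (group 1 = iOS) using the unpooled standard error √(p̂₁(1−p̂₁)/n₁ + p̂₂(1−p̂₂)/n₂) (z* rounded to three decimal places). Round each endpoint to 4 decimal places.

p̂₁ = 0.47917, p̂₂ = 0.44220, so the observed difference is 0.03697.
SE = √(0.000371378 + 0.000356443) = √0.000727821 = 0.026978.
z* = 2.576 at the 99% level. Margin = 2.576·0.026978 = 0.06950.
Interval: 0.03697 ± 0.06950 → (-0.0325, 0.1065).

(-0.0325, 0.1065)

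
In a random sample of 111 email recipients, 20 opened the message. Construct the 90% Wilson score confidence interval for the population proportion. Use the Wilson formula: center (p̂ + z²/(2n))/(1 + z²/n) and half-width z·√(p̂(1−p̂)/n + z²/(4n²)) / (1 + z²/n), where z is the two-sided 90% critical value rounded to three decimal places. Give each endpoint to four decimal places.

(0.1280, 0.2476)

p̂ = 20/111 = 0.18018; z = 1.645, so z² = 2.706025.
1 + z²/n = 1.024379.
Center = (0.18018 + 0.012189)/1.024379 = 0.18779.
Radicand: p̂(1−p̂)/n + z²/(4n²) = 0.001330768 + 0.000054907 = 0.001385675.
Half-width = 1.645·√0.001385675/1.024379 = 0.05978.
So the interval runs from 0.1280 to 0.2476.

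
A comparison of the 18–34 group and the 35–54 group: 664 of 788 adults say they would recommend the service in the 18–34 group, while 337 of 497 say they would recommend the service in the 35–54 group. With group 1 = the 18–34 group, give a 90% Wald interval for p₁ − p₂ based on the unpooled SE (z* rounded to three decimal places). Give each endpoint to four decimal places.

p̂₁ = 0.84264, p̂₂ = 0.67807, so the observed difference is 0.16457.
SE = √(0.000168272 + 0.000439219) = √0.000607491 = 0.024647.
z* = 1.645 at the 90% level. Margin of error = 0.04054.
Interval: 0.16457 ± 0.04054 → (0.1240, 0.2051).

(0.1240, 0.2051)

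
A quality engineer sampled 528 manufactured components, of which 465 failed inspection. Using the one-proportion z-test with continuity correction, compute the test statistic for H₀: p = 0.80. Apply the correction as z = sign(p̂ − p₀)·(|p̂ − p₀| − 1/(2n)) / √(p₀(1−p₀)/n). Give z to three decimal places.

With x = 465 successes in n = 528, p̂ = 0.88068. p̂ − p₀ = 0.080682.
Continuity correction 1/(2n) = 1/1056 = 0.000947.
Corrected numerator: |0.080682| − 0.000947 = 0.079735.
Null standard error: √(0.80·0.20/528) = √0.000303030 = 0.017408.
z = +0.079735/0.017408 = 4.580.

z = 4.580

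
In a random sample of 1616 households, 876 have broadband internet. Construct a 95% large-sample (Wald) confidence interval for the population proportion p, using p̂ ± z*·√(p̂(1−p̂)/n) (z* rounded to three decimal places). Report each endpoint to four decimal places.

Sample proportion p̂ = 876/1616 = 0.54208.
Standard error of p̂: √(0.248229/1616) = √0.000153607 = 0.012394.
z* = 1.960 at the 95% level.
Margin of error: 1.960 × 0.012394 = 0.02429.
Interval: 0.54208 ± 0.02429 → (0.5178, 0.5664).

(0.5178, 0.5664)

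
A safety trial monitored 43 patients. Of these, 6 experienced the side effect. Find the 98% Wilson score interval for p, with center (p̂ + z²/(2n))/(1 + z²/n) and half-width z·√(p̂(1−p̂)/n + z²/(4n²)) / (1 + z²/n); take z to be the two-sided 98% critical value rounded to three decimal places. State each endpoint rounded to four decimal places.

(0.0572, 0.3025)

Here p̂ = 6/43 = 0.13953 and z = 2.326 (z² = 5.410276).
1 + z²/n = 1.125820.
Adjusted center: (0.13953 + z²/(2n))/1.125820 = 0.17982.
Radicand: p̂(1−p̂)/n + z²/(4n²) = 0.002792207 + 0.000731514 = 0.003523721.
Half-width = 2.326·√0.003523721/1.125820 = 0.12264.
Interval: 0.17982 ± 0.12264 → (0.0572, 0.3025).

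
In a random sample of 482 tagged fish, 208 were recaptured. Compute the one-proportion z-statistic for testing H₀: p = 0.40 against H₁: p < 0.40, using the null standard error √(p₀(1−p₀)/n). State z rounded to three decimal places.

The sample proportion is 208/482 = 0.43154.
SE₀ = √(0.40·0.60/482) = 0.022314.
z = (0.43154 − 0.40)/0.022314 = 0.03154/0.022314 = 1.413.

z = 1.413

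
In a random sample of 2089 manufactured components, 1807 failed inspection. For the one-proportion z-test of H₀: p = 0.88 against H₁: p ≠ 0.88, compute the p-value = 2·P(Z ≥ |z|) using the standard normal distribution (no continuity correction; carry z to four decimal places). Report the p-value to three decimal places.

With x = 1807 successes in n = 2089, p̂ = 0.86501.
SE₀ = √(0.88·0.12/2089) = 0.007110.
z = (p̂ − p₀)/SE = (1807/2089 − 0.88)/0.007110 ≈ -2.1087.
From the standard normal, 2·P(Z ≥ |z|) = 0.035.

p-value = 0.035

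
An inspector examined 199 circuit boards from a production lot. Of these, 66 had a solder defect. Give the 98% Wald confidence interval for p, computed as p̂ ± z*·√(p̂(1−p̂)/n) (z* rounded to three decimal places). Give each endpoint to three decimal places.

(0.254, 0.409)

p̂ = 66/199 = 0.33166.
Standard error of p̂: √(0.221661/199) = √0.001113875 = 0.033375.
For 98% confidence, z* = 2.326.
Margin of error: 2.326 × 0.033375 = 0.07763.
CI: 0.33166 ± 0.07763 = (0.254, 0.409).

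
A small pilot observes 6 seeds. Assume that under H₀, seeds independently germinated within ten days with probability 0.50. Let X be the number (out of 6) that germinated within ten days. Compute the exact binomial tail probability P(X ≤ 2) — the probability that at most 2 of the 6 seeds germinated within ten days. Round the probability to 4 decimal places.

X is binomial with n = 6 and p = 0.50.
P(X ≤ 2) = C(6,0)·0.50^0·0.50^6 + C(6,1)·0.50^1·0.50^5 + C(6,2)·0.50^2·0.50^4.
= 0.015625 + 0.093750 + 0.234375 = 0.3438.

P = 0.3438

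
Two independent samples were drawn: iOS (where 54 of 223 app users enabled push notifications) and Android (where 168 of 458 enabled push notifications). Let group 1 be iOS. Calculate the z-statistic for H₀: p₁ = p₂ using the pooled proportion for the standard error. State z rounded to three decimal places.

z = -3.257

Sample proportions: p̂₁ = 54/223 = 0.24215 and p̂₂ = 168/458 = 0.36681.
Pooled p̂ = (54+168)/(223+458) = 222/681 = 0.32599.
Pooled SE = √[0.2197209·0.00666771] ≈ 0.038276.
z = (p̂₁ − p̂₂)/SE = (0.24215 − 0.36681)/0.038276 = -0.12466/0.038276 = -3.257.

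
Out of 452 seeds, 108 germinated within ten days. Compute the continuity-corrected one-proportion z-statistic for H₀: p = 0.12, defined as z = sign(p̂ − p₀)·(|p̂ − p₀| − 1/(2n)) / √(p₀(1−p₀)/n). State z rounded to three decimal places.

With x = 108 successes in n = 452, p̂ = 0.23894. p̂ − p₀ = 0.118938.
Continuity correction 1/(2n) = 1/904 = 0.001106.
Corrected numerator: |0.118938| − 0.001106 = 0.117832.
Null standard error: √(0.12·0.88/452) = √0.000233628 = 0.015285.
z = +0.117832/0.015285 = 7.709.

z = 7.709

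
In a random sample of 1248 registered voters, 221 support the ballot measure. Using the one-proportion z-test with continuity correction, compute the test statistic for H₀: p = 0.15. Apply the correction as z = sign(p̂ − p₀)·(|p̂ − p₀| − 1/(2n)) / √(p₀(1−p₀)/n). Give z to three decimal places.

z = 2.640

Sample proportion p̂ = 221/1248 = 0.17708. p̂ − p₀ = 0.027083.
1/(2n) = 0.000401.
Corrected numerator: |0.027083| − 0.000401 = 0.026682.
Under H₀, SE = √(p₀(1−p₀)/n) = √(0.15·0.85/1248) = √0.000102163 = 0.010108.
z = (+)0.026682/0.010108 = 2.640.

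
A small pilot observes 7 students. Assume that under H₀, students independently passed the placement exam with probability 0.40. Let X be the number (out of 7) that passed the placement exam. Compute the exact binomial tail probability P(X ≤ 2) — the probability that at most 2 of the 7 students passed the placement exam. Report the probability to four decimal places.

X is binomial with n = 7 and p = 0.40.
P(X ≤ 2) = C(7,0)·0.40^0·0.60^7 + C(7,1)·0.40^1·0.60^6 + C(7,2)·0.40^2·0.60^5.
= 0.027994 + 0.130637 + 0.261274 = 0.4199.

P = 0.4199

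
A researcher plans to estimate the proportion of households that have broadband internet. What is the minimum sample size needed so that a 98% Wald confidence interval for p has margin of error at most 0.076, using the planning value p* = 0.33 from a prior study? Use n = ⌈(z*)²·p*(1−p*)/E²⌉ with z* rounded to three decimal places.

n = 208

The 98% critical value is z* = 2.326.
p*(1−p*) = 0.2211.
(z*)²·p*(1−p*)/E² = 5.410276·0.2211/0.005776 = 207.100.
Rounding up, n = 208.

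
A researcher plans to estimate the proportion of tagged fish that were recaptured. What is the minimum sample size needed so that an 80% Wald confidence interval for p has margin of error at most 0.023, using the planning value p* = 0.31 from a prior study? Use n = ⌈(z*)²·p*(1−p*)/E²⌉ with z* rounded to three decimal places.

z* = 1.282 at the 80% level.
p*(1−p*) = 0.2139.
Required n before rounding: 1.643524 × 0.2139 / 0.023² = 664.555.
Rounding up, n = 665.

n = 665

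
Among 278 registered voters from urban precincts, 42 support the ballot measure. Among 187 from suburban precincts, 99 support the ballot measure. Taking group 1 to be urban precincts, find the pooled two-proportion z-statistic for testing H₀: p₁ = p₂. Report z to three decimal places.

z = -8.703

p̂₁ = 42/278 = 0.15108, p̂₂ = 99/187 = 0.52941.
Pooled p̂ = (42+99)/(278+187) = 141/465 = 0.30323.
SE = √[p̂(1−p̂)(1/n₁+1/n₂)] = √[0.30323·0.69677·(1/278+1/187)] ≈ 0.043472.
z = (p̂₁ − p̂₂)/SE = (0.15108 − 0.52941)/0.043472 = -0.37833/0.043472 = -8.703.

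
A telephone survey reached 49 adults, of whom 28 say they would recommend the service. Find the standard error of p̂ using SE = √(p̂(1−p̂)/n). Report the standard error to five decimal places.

SE = 0.07070

p̂ = 28/49 = 0.57143.
p̂(1−p̂) = 0.244898.
SE = √(0.244898/49) = 0.07070.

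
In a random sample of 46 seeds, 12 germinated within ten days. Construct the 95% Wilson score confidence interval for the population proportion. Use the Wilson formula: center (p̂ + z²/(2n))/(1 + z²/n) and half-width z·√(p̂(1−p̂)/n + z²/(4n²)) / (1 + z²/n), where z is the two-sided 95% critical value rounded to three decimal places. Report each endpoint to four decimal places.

Here p̂ = 12/46 = 0.26087 and z = 1.960 (z² = 3.841600).
1 + z²/n = 1.083513.
Center = (0.26087 + 0.041757)/1.083513 = 0.27930.
Radicand: p̂(1−p̂)/n + z²/(4n²) = 0.004191666 + 0.000453875 = 0.004645541.
Half-width = 1.960·√0.004645541/1.083513 = 0.12329.
CI: 0.27930 ± 0.12329 = (0.1560, 0.4026).

(0.1560, 0.4026)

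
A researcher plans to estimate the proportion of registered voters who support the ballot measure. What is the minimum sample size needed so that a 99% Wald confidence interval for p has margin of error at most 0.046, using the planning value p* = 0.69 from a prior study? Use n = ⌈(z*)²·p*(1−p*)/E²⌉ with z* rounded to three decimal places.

The 99% critical value is z* = 2.576.
p*(1−p*) = 0.69·0.31 = 0.2139.
Required n before rounding: 6.635776 × 0.2139 / 0.046² = 670.790.
Rounding up, n = 671.

n = 671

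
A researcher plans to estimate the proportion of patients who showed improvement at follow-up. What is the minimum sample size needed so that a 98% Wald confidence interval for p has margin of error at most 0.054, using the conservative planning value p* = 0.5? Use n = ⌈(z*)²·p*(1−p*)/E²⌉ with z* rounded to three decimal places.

n = 464

For 98% confidence, z* = 2.326.
p*(1−p*) = 0.2500.
Required n before rounding: 5.410276 × 0.2500 / 0.054² = 463.844.
⌈463.844⌉ = 464.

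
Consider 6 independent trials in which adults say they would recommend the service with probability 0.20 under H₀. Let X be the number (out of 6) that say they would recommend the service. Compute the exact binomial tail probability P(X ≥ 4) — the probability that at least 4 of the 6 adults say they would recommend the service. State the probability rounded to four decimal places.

X ~ Binomial(n=6, p=0.20).
P(X ≥ 4) = C(6,4)·0.20^4·0.80^2 + C(6,5)·0.20^5·0.80^1 + C(6,6)·0.20^6·0.80^0.
= 0.015360 + 0.001536 + 0.000064 = 0.0170.

P = 0.0170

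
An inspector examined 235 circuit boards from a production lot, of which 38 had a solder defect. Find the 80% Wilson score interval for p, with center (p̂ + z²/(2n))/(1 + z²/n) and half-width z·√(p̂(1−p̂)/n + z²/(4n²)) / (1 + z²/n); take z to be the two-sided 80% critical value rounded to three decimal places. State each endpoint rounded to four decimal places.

(0.1333, 0.1948)

p̂ = 38/235 = 0.16170; z = 1.282, so z² = 1.643524.
1 + z²/n = 1.006994.
Adjusted center: (0.16170 + z²/(2n))/1.006994 = 0.16405.
Radicand: p̂(1−p̂)/n + z²/(4n²) = 0.000576828 + 0.000007440 = 0.000584268.
Half-width = z·√(radicand)/denom = 1.282·0.024172/1.006994 = 0.03077.
So the interval runs from 0.1333 to 0.1948.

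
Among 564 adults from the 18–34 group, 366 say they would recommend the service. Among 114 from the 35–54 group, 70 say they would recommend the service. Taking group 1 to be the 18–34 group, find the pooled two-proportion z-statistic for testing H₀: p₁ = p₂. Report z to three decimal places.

z = 0.709

p̂₁ = 366/564 = 0.64894, p̂₂ = 70/114 = 0.61404.
Pooling: p̂ = 436/678 = 0.64307.
SE = √[p̂(1−p̂)(1/n₁+1/n₂)] = √[0.64307·0.35693·(1/564+1/114)] ≈ 0.049198.
z = (p̂₁ − p̂₂)/SE = (0.64894 − 0.61404)/0.049198 = 0.03490/0.049198 = 0.709.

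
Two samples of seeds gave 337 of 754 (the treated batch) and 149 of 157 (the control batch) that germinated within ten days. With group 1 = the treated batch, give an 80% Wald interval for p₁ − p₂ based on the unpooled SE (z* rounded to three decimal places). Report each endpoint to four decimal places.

(-0.5344, -0.4698)

p̂₁ = 337/754 = 0.44695, p̂₂ = 149/157 = 0.94904; p̂₁ − p̂₂ = -0.50209.
SE = √(0.000327832 + 0.000308019) = √0.000635851 = 0.025216.
For 80% confidence, z* = 1.282. Margin of error = 0.03233.
CI: -0.50209 ± 0.03233 = (-0.5344, -0.4698).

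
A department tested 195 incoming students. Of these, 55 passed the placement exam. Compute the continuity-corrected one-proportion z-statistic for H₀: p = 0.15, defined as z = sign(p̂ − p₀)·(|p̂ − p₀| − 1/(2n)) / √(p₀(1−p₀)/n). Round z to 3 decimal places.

z = 5.064

The sample proportion is 55/195 = 0.28205. p̂ − p₀ = 0.132051.
Continuity correction 1/(2n) = 1/390 = 0.002564.
Corrected numerator: |0.132051| − 0.002564 = 0.129487.
Null standard error: √(0.15·0.85/195) = √0.000653846 = 0.025570.
z = (+)0.129487/0.025570 = 5.064.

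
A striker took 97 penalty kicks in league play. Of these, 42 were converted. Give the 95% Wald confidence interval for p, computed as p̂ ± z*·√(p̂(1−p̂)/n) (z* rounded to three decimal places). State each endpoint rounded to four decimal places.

(0.3344, 0.5316)

Sample proportion p̂ = 42/97 = 0.43299.
Standard error of p̂: √(0.245510/97) = √0.002531027 = 0.050309.
The 95% critical value is z* = 1.960.
Margin of error: 1.960 × 0.050309 = 0.09861.
CI: 0.43299 ± 0.09861 = (0.3344, 0.5316).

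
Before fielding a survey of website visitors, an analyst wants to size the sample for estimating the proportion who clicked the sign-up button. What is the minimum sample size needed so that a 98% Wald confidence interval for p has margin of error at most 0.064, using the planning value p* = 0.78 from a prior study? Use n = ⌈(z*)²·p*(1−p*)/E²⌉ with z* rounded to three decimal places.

The 98% critical value is z* = 2.326.
p*(1−p*) = 0.78·0.22 = 0.1716.
(z*)²·p*(1−p*)/E² = 5.410276·0.1716/0.004096 = 226.661.
Rounding up, n = 227.

n = 227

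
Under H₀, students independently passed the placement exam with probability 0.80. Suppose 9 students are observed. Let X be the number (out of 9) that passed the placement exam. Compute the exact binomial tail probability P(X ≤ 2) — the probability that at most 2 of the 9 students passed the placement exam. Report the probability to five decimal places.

X is binomial with n = 9 and p = 0.80.
P(X ≤ 2) = C(9,0)·0.80^0·0.20^9 + C(9,1)·0.80^1·0.20^8 + C(9,2)·0.80^2·0.20^7.
= 0.000001 + 0.000018 + 0.000295 = 0.00031.

P = 0.00031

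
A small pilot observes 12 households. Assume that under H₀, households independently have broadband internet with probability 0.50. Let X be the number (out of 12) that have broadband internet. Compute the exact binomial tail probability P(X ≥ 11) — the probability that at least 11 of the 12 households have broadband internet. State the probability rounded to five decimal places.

P = 0.00317

X ~ Binomial(n=12, p=0.50).
P(X ≥ 11) = C(12,11)·0.50^11·0.50^1 + C(12,12)·0.50^12·0.50^0.
= 0.002930 + 0.000244 = 0.00317.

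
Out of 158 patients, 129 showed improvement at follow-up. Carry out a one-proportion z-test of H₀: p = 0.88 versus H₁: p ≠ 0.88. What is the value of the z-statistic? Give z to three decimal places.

Sample proportion p̂ = 129/158 = 0.81646.
Under H₀, SE = √(p₀(1−p₀)/n) = √(0.88·0.12/158) = √0.000668354 = 0.025853.
z = (p̂ − p₀)/SE = (0.81646 − 0.88)/0.025853 = -2.458.

z = -2.458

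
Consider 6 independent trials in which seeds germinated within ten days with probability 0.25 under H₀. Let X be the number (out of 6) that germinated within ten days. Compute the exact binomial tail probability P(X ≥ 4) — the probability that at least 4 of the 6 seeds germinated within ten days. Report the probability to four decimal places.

P = 0.0376

X ~ Binomial(n=6, p=0.25).
P(X ≥ 4) = C(6,4)·0.25^4·0.75^2 + C(6,5)·0.25^5·0.75^1 + C(6,6)·0.25^6·0.75^0.
= 0.032959 + 0.004395 + 0.000244 = 0.0376.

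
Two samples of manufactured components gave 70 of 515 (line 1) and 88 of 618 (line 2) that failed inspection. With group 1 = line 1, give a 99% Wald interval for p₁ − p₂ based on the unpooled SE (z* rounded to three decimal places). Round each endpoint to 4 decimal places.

(-0.0596, 0.0467)

p̂₁ = 70/515 = 0.13592, p̂₂ = 88/618 = 0.14239; p̂₁ − p̂₂ = -0.00647.
SE = √(0.000228053 + 0.000197603) = √0.000425656 = 0.020631.
For 99% confidence, z* = 2.576. Margin of error = 0.05315.
Interval: -0.00647 ± 0.05315 → (-0.0596, 0.0467).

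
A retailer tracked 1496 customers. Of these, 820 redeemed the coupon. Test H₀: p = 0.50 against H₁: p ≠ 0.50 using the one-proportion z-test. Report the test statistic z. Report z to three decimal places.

z = 3.723

Sample proportion p̂ = 820/1496 = 0.54813.
Under H₀, SE = √(p₀(1−p₀)/n) = √(0.50·0.50/1496) = √0.000167112 = 0.012927.
z = (p̂ − p₀)/SE = (0.54813 − 0.50)/0.012927 = 3.723.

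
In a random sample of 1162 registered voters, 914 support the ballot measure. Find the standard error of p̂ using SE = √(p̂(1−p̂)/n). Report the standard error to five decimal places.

SE = 0.01202

Sample proportion p̂ = 914/1162 = 0.78657.
p̂(1−p̂) = 0.78657·0.21343 = 0.167878.
SE = √(0.167878/1162) = 0.01202.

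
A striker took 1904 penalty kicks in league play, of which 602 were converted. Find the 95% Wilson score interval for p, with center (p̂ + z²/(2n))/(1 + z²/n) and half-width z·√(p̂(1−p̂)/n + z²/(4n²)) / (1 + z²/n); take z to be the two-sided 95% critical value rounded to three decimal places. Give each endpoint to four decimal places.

(0.2957, 0.3374)

Here p̂ = 602/1904 = 0.31618 and z = 1.960 (z² = 3.841600).
1 + z²/n = 1.002018.
Adjusted center: (0.31618 + z²/(2n))/1.002018 = 0.31655.
Radicand: p̂(1−p̂)/n + z²/(4n²) = 0.000113555 + 0.000000265 = 0.000113820.
Half-width = 1.960·√0.000113820/1.002018 = 0.02087.
So the interval runs from 0.2957 to 0.3374.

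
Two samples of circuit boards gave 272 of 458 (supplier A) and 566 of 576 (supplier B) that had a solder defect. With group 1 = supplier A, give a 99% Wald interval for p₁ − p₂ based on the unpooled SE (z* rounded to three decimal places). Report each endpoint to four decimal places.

p̂₁ = 0.59389, p̂₂ = 0.98264, so the observed difference is -0.38875.
Unpooled SE = √(p̂₁(1−p̂₁)/n₁ + p̂₂(1−p̂₂)/n₂) = √(0.000526606 + 0.000029618) = 0.023584.
For 99% confidence, z* = 2.576. Margin of error = 0.06075.
Interval: -0.38875 ± 0.06075 → (-0.4495, -0.3280).

(-0.4495, -0.3280)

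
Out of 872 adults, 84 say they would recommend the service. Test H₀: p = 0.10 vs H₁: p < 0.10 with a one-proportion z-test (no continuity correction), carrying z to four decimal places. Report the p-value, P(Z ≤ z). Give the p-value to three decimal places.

p̂ = 84/872 = 0.09633.
Null standard error: √(0.10·0.90/872) = √0.000103211 = 0.010159.
Test statistic (full precision, shown to 4 dp): z = (84/872 − 0.10)/SE₀ ≈ -0.3612.
From the standard normal, P(Z ≤ z) = 0.359.

p-value = 0.359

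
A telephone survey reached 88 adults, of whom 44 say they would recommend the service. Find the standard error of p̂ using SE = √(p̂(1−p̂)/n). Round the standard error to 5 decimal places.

SE = 0.05330

Sample proportion p̂ = 44/88 = 0.50000.
p̂(1−p̂) = 0.50000·0.50000 = 0.250000.
Dividing by n and taking the root: √0.002840909 = 0.05330.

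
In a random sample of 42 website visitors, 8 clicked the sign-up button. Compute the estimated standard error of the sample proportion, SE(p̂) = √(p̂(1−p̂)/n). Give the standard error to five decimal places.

SE = 0.06059

Sample proportion p̂ = 8/42 = 0.19048.
p̂(1−p̂) = 0.154197.
SE = √(0.154197/42) = 0.06059.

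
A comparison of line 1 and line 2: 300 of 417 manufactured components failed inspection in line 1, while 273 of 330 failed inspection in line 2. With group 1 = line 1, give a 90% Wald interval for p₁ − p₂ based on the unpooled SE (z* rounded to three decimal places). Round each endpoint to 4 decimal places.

p̂₁ = 300/417 = 0.71942, p̂₂ = 273/330 = 0.82727; p̂₁ − p̂₂ = -0.10785.
Unpooled SE = √(p̂₁(1−p̂₁)/n₁ + p̂₂(1−p̂₂)/n₂) = √(0.000484060 + 0.000433008) = 0.030283.
The 90% critical value is z* = 1.645. Margin of error = 0.04982.
So the interval runs from -0.1577 to -0.0580.

(-0.1577, -0.0580)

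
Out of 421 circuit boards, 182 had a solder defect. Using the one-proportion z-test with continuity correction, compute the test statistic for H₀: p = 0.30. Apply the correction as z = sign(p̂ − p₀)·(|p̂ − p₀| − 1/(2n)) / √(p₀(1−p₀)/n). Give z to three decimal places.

Sample proportion p̂ = 182/421 = 0.43230. p̂ − p₀ = 0.132304.
Continuity correction 1/(2n) = 1/842 = 0.001188.
Corrected numerator: |0.132304| − 0.001188 = 0.131116.
Null standard error: √(0.30·0.70/421) = √0.000498812 = 0.022334.
z = +0.131116/0.022334 = 5.871.

z = 5.871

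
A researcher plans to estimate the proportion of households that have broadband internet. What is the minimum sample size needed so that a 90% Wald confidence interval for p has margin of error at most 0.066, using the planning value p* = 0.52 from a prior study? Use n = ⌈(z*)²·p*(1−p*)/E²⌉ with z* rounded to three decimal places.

n = 156

The 90% critical value is z* = 1.645.
p*(1−p*) = 0.2496.
(z*)²·p*(1−p*)/E² = 2.706025·0.2496/0.004356 = 155.056.
Rounding up, n = 156.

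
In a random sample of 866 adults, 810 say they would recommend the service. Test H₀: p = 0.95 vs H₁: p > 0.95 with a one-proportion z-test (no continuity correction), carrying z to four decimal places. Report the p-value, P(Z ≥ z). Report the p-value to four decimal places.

The sample proportion is 810/866 = 0.93533.
Under H₀, SE = √(p₀(1−p₀)/n) = √(0.95·0.05/866) = √0.000054850 = 0.007406.
z = (p̂ − p₀)/SE = (810/866 − 0.95)/0.007406 ≈ -1.9801.
p-value = P(Z ≥ z) with z = -1.9801 → 0.9762.

p-value = 0.9762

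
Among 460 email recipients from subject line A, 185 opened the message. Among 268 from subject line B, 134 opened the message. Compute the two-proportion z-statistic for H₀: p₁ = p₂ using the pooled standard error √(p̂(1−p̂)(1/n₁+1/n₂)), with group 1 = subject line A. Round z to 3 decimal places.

z = -2.566

Sample proportions: p̂₁ = 185/460 = 0.40217 and p̂₂ = 134/268 = 0.50000.
Pooled p̂ = (185+134)/(460+268) = 319/728 = 0.43819.
SE = √[p̂(1−p̂)(1/n₁+1/n₂)] = √[0.43819·0.56181·(1/460+1/268)] ≈ 0.038128.
z = -0.09783/0.038128 = -2.566.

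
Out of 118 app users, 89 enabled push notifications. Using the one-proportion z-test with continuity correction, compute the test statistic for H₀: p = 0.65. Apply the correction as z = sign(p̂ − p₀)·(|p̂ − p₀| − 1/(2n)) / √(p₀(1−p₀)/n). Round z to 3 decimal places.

With x = 89 successes in n = 118, p̂ = 0.75424. p̂ − p₀ = 0.104237.
1/(2n) = 0.004237.
Corrected numerator: |0.104237| − 0.004237 = 0.100000.
Null standard error: √(0.65·0.35/118) = √0.001927966 = 0.043909.
z = (+)0.100000/0.043909 = 2.277.

z = 2.277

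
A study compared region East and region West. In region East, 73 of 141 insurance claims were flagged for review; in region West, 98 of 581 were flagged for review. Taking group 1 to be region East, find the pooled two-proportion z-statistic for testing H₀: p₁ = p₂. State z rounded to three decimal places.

z = 8.746

Sample proportions: p̂₁ = 73/141 = 0.51773 and p̂₂ = 98/581 = 0.16867.
Pooled p̂ = (73+98)/(141+581) = 171/722 = 0.23684.
Pooled SE = √[0.1807479·0.00881337] ≈ 0.039912.
z = 0.34906/0.039912 = 8.746.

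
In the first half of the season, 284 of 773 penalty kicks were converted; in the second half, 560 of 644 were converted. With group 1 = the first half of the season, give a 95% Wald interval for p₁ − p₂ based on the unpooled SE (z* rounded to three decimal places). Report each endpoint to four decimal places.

p̂₁ = 284/773 = 0.36740, p̂₂ = 560/644 = 0.86957; p̂₁ − p̂₂ = -0.50217.
Unpooled SE = √(p̂₁(1−p̂₁)/n₁ + p̂₂(1−p̂₂)/n₂) = √(0.000300669 + 0.000176120) = 0.021836.
For 95% confidence, z* = 1.960. Margin of error = 0.04280.
So the interval runs from -0.5450 to -0.4594.

(-0.5450, -0.4594)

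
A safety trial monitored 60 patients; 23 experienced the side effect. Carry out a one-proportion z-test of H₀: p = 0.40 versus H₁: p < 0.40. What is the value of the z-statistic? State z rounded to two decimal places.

Sample proportion p̂ = 23/60 = 0.38333.
Under H₀, SE = √(p₀(1−p₀)/n) = √(0.40·0.60/60) = √0.004000000 = 0.063246.
z = (p̂ − p₀)/SE = (0.38333 − 0.40)/0.063246 = -0.26.

z = -0.26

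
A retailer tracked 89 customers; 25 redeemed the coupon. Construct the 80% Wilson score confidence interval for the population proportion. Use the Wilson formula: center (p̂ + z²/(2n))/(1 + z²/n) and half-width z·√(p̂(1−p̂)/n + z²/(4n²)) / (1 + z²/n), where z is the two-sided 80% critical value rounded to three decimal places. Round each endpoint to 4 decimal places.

p̂ = 25/89 = 0.28090; z = 1.282, so z² = 1.643524.
1 + z²/n = 1.018467.
Adjusted center: (0.28090 + z²/(2n))/1.018467 = 0.28487.
Radicand: p̂(1−p̂)/n + z²/(4n²) = 0.002269603 + 0.000051872 = 0.002321475.
Half-width = 1.282·√0.002321475/1.018467 = 0.06065.
So the interval runs from 0.2242 to 0.3455.

(0.2242, 0.3455)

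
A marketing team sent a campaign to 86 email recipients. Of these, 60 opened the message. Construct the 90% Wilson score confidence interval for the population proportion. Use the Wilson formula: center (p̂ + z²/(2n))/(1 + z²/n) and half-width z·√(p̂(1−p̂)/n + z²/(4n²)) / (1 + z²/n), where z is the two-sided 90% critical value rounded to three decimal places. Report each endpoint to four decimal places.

(0.6112, 0.7721)

Here p̂ = 60/86 = 0.69767 and z = 1.645 (z² = 2.706025).
Denominator 1 + z²/n = 1 + 2.706025/86 = 1.031465.
Adjusted center: (0.69767 + z²/(2n))/1.031465 = 0.69164.
Radicand: p̂(1−p̂)/n + z²/(4n²) = 0.002452614 + 0.000091469 = 0.002544083.
Half-width = z·√(radicand)/denom = 1.645·0.050439/1.031465 = 0.08044.
So the interval runs from 0.6112 to 0.7721.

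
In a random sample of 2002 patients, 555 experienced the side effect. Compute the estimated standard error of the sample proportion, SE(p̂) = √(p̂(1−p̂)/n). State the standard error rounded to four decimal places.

SE = 0.0100

Sample proportion p̂ = 555/2002 = 0.27722.
p̂(1−p̂) = 0.200369.
SE = √(0.200369/2002) = 0.0100.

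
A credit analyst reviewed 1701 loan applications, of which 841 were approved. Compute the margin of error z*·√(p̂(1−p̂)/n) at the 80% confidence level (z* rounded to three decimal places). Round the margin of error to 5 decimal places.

Sample proportion p̂ = 841/1701 = 0.49442.
Standard error of p̂: √(0.249969/1701) = √0.000146954 = 0.012122.
z* = 1.282 at the 80% level.
So ME = 0.01554.

ME = 0.01554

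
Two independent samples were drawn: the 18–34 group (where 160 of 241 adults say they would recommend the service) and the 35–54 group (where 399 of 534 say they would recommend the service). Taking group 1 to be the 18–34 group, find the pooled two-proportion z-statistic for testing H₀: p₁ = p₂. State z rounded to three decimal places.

z = -2.394

p̂₁ = 160/241 = 0.66390, p̂₂ = 399/534 = 0.74719.
Pooling: p̂ = 559/775 = 0.72129.
SE = √[p̂(1−p̂)(1/n₁+1/n₂)] = √[0.72129·0.27871·(1/241+1/534)] ≈ 0.034794.
z = -0.08329/0.034794 = -2.394.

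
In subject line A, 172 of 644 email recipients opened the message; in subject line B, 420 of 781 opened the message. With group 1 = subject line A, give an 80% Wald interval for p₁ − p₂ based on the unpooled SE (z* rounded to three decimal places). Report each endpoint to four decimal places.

p̂₁ = 0.26708, p̂₂ = 0.53777, so the observed difference is -0.27069.
SE = √(0.000303957 + 0.000318276) = √0.000622233 = 0.024945.
z* = 1.282 at the 80% level. Margin = 1.282·0.024945 = 0.03198.
So the interval runs from -0.3027 to -0.2387.

(-0.3027, -0.2387)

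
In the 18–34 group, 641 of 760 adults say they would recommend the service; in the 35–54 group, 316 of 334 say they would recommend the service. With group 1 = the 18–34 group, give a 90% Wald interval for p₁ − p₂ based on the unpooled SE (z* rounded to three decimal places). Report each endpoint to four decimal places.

(-0.1324, -0.0730)

p̂₁ = 0.84342, p̂₂ = 0.94611, so the observed difference is -0.10269.
Unpooled SE = √(p̂₁(1−p̂₁)/n₁ + p̂₂(1−p̂₂)/n₂) = √(0.000173766 + 0.000152658) = 0.018067.
z* = 1.645 at the 90% level. Margin = 1.645·0.018067 = 0.02972.
Interval: -0.10269 ± 0.02972 → (-0.1324, -0.0730).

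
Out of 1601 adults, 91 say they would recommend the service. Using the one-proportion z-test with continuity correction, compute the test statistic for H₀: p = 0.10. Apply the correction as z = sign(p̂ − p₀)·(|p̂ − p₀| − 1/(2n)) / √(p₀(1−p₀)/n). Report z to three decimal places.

z = -5.715

Sample proportion p̂ = 91/1601 = 0.05684. p̂ − p₀ = -0.043161.
Continuity correction 1/(2n) = 1/3202 = 0.000312.
Corrected numerator: |-0.043161| − 0.000312 = 0.042849.
Under H₀, SE = √(p₀(1−p₀)/n) = √(0.10·0.90/1601) = √0.000056215 = 0.007498.
z = −0.042849/0.007498 = -5.715.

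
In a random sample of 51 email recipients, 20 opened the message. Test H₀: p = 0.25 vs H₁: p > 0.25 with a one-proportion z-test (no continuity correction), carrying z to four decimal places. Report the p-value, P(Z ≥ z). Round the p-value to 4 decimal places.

With x = 20 successes in n = 51, p̂ = 0.39216.
SE₀ = √(0.25·0.75/51) = 0.060634.
z = (p̂ − p₀)/SE = (20/51 − 0.25)/0.060634 ≈ 2.3445.
From the standard normal, P(Z ≥ z) = 0.0095.

p-value = 0.0095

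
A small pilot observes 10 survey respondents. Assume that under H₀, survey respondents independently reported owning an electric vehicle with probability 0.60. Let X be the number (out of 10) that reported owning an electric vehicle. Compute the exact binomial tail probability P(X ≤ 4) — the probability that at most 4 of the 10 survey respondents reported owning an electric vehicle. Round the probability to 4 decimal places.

P = 0.1662

X is binomial with n = 10 and p = 0.60.
P(X ≤ 4) = Σ_{j=0}^{4} C(10,j)·0.60^j·0.40^{10−j}.
= 0.000105 + 0.001573 + 0.010617 + 0.042467 + 0.111477 = 0.1662.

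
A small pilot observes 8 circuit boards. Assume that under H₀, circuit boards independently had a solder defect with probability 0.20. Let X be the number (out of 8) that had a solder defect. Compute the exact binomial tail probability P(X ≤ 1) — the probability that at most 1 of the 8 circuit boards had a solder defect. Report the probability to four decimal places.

X ~ Binomial(n=8, p=0.20).
P(X ≤ 1) = C(8,0)·0.20^0·0.80^8 + C(8,1)·0.20^1·0.80^7.
= 0.167772 + 0.335544 = 0.5033.

P = 0.5033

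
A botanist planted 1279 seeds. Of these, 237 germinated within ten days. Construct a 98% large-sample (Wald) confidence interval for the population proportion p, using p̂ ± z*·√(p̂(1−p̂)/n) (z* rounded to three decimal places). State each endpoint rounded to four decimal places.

p̂ = 237/1279 = 0.18530.
Standard error of p̂: √(0.150965/1279) = √0.000118033 = 0.010864.
z* = 2.326 at the 98% level.
Margin = 2.326·0.010864 = 0.02527.
CI: 0.18530 ± 0.02527 = (0.1600, 0.2106).

(0.1600, 0.2106)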